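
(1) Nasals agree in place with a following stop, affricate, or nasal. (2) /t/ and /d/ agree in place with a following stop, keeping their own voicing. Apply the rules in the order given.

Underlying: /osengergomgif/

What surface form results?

Rule 1: /n/ before /g/ (velar) → [ŋ]
Rule 1: /m/ before /g/ (velar) → [ŋ]
After rule 1: oseŋgergoŋgif
Rule 2: no segment meets the rule's conditions; no change.

[oseŋgergoŋgif]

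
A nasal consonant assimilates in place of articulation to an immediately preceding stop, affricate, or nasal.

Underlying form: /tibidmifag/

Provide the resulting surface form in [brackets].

[tibidnifag]

/m/ after /d/ (alveolar) → [n]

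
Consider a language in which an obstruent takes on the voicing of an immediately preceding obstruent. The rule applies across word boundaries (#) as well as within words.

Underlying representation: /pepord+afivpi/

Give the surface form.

[pepord+afivbi]

/p/ after /v/ (voiced) → [b]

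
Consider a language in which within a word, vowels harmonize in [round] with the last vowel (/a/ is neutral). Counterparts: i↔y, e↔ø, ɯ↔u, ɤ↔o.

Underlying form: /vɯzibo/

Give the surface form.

/ɯ/ harmonizes with /o/ ([+round]) → [u]
/i/ harmonizes with /o/ ([+round]) → [y]

[vuzybo]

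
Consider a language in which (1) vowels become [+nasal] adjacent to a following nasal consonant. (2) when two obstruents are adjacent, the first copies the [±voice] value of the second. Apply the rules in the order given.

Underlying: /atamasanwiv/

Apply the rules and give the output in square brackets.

Rule 1: /a/ before nasal /m/ → [ã]
Rule 1: /a/ before nasal /n/ → [ã]
After rule 1: atãmasãnwiv
Rule 2: no segment meets the rule's conditions; no change.

[atãmasãnwiv]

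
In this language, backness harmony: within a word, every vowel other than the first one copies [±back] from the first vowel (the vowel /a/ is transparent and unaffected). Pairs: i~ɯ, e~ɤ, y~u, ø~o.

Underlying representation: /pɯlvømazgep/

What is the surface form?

[pɯlvomazgɤp]

/ø/ harmonizes with /ɯ/ ([+back]) → [o]
/e/ harmonizes with /ɯ/ ([+back]) → [ɤ]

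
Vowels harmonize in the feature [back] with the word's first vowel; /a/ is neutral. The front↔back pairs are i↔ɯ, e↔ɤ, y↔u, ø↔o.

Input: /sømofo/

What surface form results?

[sømøfø]

/o/ harmonizes with /ø/ ([-back]) → [ø]
/o/ harmonizes with /ø/ ([-back]) → [ø]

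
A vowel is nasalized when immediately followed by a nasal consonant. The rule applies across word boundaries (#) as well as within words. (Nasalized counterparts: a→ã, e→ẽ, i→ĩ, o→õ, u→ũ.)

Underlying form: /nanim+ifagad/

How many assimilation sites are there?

2

/a/ before nasal /n/ → [ã]
/i/ before nasal /m/ → [ĩ]
2 segments change.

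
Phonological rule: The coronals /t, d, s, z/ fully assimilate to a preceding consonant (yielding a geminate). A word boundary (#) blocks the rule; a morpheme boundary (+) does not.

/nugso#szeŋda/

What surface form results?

[nuggo#sseŋŋa]

/s/ after /g/ → [g] (total assimilation)
/z/ after /s/ → [s] (total assimilation)
/d/ after /ŋ/ → [ŋ] (total assimilation)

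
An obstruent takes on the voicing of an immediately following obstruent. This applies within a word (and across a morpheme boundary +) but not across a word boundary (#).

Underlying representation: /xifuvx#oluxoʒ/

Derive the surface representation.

[xifufx#oluxoʒ]

/v/ before /x/ (voiceless) → [f]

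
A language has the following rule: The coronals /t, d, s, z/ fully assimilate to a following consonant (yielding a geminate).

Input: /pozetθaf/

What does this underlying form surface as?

[pozeθθaf]

/t/ before /θ/ → [θ] (total assimilation)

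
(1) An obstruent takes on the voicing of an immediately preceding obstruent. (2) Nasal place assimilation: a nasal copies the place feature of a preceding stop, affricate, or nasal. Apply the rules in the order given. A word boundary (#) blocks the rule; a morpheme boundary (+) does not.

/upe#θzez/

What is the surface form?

[upe#θsez]

Rule 1: /z/ after /θ/ (voiceless) → [s]
After rule 1: upe#θsez
Rule 2: no segment meets the rule's conditions; no change.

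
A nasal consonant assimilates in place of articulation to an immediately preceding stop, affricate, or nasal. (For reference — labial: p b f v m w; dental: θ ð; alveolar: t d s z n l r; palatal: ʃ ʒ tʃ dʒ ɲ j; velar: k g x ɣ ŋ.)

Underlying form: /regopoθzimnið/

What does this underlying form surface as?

/n/ after /m/ (labial) → [m]

[regopoθzimmið]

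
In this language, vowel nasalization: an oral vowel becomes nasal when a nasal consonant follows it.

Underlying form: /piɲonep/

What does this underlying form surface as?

[pĩɲõnep]

/i/ before nasal /ɲ/ → [ĩ]
/o/ before nasal /n/ → [õ]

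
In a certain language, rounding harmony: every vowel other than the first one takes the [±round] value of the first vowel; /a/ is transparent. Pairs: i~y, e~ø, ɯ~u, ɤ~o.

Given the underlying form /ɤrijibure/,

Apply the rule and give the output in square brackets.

[ɤrijibɯre]

/u/ harmonizes with /ɤ/ ([-round]) → [ɯ]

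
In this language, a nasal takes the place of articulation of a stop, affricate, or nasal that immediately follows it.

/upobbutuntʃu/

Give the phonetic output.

[upobbutuɲtʃu]

/n/ before /tʃ/ (palatal) → [ɲ]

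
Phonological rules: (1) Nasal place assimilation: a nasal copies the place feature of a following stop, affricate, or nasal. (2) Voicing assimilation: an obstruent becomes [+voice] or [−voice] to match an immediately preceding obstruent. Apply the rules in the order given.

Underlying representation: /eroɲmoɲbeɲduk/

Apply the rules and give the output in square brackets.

[erommombenduk]

Rule 1: /ɲ/ before /m/ (labial) → [m]
Rule 1: /ɲ/ before /b/ (labial) → [m]
Rule 1: /ɲ/ before /d/ (alveolar) → [n]
After rule 1: erommombenduk
Rule 2: no segment meets the rule's conditions; no change.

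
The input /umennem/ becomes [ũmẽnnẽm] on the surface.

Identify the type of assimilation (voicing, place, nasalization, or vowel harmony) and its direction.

nasalization, regressive

/u/→[ũ] /e/→[ẽ] /e/→[ẽ].
Each target copies a feature from the following segment, so the direction is regressive.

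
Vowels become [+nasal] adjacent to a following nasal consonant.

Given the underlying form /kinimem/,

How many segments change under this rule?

3

/i/ before nasal /n/ → [ĩ]
/i/ before nasal /m/ → [ĩ]
/e/ before nasal /m/ → [ẽ]
3 segments change.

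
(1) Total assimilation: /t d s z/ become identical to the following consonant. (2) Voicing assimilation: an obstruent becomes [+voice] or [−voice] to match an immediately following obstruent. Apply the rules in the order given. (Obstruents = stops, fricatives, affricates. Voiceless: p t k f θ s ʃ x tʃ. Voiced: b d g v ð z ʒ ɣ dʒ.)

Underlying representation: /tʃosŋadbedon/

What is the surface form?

[tʃoŋŋabbedon]

Rule 1: /s/ before /ŋ/ → [ŋ] (total assimilation)
Rule 1: /d/ before /b/ → [b] (total assimilation)
After rule 1: tʃoŋŋabbedon
Rule 2: no segment meets the rule's conditions; no change.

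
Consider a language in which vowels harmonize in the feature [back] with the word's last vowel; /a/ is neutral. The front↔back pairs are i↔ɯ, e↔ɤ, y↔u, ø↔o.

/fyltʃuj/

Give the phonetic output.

[fultʃuj]

/y/ harmonizes with /u/ ([+back]) → [u]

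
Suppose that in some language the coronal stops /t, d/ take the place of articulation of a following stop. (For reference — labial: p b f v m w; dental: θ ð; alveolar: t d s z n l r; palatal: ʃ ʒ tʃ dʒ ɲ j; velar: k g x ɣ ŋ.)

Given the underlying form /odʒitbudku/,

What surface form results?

/t/ before /b/ (labial) → [p]
/d/ before /k/ (velar) → [g]

[odʒipbugku]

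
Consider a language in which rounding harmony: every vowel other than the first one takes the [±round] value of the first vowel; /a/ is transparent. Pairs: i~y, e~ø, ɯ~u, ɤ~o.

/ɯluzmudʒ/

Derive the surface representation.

[ɯlɯzmɯdʒ]

/u/ harmonizes with /ɯ/ ([-round]) → [ɯ]
/u/ harmonizes with /ɯ/ ([-round]) → [ɯ]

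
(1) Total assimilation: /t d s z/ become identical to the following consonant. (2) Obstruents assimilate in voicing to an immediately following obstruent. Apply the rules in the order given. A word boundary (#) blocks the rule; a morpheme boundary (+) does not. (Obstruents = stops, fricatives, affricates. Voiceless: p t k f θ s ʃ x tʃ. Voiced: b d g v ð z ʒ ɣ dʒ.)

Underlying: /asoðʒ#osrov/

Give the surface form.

[asoðʒ#orrov]

Rule 1: /s/ before /r/ → [r] (total assimilation)
After rule 1: asoðʒ#orrov
Rule 2: no segment meets the rule's conditions; no change.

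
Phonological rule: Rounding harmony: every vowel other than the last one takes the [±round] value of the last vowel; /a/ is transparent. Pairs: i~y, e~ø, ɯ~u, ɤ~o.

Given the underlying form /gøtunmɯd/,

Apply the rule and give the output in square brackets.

/ø/ harmonizes with /ɯ/ ([-round]) → [e]
/u/ harmonizes with /ɯ/ ([-round]) → [ɯ]

[getɯnmɯd]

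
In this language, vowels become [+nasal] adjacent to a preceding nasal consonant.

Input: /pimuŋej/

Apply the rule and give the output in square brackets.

/u/ after nasal /m/ → [ũ]
/e/ after nasal /ŋ/ → [ẽ]

[pimũŋẽj]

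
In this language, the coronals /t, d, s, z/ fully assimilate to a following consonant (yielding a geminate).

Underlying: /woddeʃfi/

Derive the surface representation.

[woddeʃfi]

no segment meets the rule's conditions; no change.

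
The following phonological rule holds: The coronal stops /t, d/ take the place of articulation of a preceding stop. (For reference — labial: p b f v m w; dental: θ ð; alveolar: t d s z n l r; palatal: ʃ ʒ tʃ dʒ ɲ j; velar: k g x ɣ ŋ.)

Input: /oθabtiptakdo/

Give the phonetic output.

/t/ after /b/ (labial) → [p]
/t/ after /p/ (labial) → [p]
/d/ after /k/ (velar) → [g]

[oθabpippakgo]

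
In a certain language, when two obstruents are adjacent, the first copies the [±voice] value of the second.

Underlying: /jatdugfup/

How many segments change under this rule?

2

/t/ before /d/ (voiced) → [d]
/g/ before /f/ (voiceless) → [k]
2 segments change.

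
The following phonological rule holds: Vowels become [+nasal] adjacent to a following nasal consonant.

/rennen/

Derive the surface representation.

[rẽnnẽn]

/e/ before nasal /n/ → [ẽ]
/e/ before nasal /n/ → [ẽ]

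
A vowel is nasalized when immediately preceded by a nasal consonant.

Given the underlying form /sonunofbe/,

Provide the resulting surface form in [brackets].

[sonũnõfbe]

/u/ after nasal /n/ → [ũ]
/o/ after nasal /n/ → [õ]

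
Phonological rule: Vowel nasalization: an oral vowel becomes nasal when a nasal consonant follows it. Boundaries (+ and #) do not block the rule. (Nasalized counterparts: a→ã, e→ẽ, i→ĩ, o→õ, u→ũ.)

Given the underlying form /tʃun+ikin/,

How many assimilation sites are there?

2

/u/ before nasal /n/ → [ũ]
/i/ before nasal /n/ → [ĩ]
2 segments change.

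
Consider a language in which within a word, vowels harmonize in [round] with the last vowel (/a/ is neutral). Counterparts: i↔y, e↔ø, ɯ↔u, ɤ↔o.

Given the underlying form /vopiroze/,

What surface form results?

[vɤpirɤze]

/o/ harmonizes with /e/ ([-round]) → [ɤ]
/o/ harmonizes with /e/ ([-round]) → [ɤ]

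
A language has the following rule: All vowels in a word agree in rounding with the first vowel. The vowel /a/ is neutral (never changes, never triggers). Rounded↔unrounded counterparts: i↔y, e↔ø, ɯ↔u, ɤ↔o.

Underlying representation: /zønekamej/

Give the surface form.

[zønøkamøj]

/e/ harmonizes with /ø/ ([+round]) → [ø]
/e/ harmonizes with /ø/ ([+round]) → [ø]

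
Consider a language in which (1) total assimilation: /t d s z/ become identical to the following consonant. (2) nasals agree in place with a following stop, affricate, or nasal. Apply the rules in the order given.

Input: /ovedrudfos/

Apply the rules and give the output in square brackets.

Rule 1: /d/ before /r/ → [r] (total assimilation)
Rule 1: /d/ before /f/ → [f] (total assimilation)
After rule 1: overruffos
Rule 2: no segment meets the rule's conditions; no change.

[overruffos]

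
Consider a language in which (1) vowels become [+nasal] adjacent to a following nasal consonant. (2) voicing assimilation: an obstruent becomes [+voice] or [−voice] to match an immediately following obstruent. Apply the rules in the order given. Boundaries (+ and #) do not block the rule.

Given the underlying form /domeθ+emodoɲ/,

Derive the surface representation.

[dõmeθ+ẽmodõɲ]

Rule 1: /o/ before nasal /m/ → [õ]
Rule 1: /e/ before nasal /m/ → [ẽ]
Rule 1: /o/ before nasal /ɲ/ → [õ]
After rule 1: dõmeθ+ẽmodõɲ
Rule 2: no segment meets the rule's conditions; no change.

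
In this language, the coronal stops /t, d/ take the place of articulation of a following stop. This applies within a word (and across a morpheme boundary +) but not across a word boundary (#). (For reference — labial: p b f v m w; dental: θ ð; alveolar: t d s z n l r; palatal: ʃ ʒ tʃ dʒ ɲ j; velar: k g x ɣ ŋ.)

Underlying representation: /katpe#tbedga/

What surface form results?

[kappe#pbegga]

/t/ before /p/ (labial) → [p]
/t/ before /b/ (labial) → [p]
/d/ before /g/ (velar) → [g]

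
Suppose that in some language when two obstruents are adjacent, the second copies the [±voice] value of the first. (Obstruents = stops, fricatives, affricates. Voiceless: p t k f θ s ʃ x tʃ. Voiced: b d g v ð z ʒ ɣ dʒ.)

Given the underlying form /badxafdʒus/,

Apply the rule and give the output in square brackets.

[badɣaftʃus]

/x/ after /d/ (voiced) → [ɣ]
/dʒ/ after /f/ (voiceless) → [tʃ]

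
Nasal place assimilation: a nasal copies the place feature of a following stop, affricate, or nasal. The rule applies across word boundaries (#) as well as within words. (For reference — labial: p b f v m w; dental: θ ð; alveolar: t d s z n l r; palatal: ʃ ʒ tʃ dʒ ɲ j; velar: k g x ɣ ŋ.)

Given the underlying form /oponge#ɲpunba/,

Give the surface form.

[opoŋge#mpumba]

/n/ before /g/ (velar) → [ŋ]
/ɲ/ before /p/ (labial) → [m]
/n/ before /b/ (labial) → [m]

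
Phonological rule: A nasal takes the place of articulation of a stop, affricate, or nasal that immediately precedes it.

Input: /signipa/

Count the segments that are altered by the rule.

1

/n/ after /g/ (velar) → [ŋ]
1 segment changes.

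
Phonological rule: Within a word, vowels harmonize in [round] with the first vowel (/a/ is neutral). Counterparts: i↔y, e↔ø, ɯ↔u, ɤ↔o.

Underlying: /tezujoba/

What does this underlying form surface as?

[tezɯjɤba]

/u/ harmonizes with /e/ ([-round]) → [ɯ]
/o/ harmonizes with /e/ ([-round]) → [ɤ]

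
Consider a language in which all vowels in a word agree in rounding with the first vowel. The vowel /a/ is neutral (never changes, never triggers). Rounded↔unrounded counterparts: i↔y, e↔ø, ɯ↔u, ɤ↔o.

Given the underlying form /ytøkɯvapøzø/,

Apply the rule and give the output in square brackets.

[ytøkuvapøzø]

/ɯ/ harmonizes with /y/ ([+round]) → [u]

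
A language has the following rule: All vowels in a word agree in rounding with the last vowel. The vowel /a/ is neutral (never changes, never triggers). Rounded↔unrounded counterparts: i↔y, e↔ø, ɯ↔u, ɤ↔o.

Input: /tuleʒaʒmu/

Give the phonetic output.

/e/ harmonizes with /u/ ([+round]) → [ø]

[tuløʒaʒmu]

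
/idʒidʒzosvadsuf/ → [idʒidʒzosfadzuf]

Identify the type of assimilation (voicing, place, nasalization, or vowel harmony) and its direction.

voicing assimilation, progressive

/v/→[f] /s/→[z].
Each target copies a feature from the preceding segment, so the direction is progressive.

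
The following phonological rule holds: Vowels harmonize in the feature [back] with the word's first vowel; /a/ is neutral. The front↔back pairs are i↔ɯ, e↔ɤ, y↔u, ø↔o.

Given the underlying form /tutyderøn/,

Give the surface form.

/y/ harmonizes with /u/ ([+back]) → [u]
/e/ harmonizes with /u/ ([+back]) → [ɤ]
/ø/ harmonizes with /u/ ([+back]) → [o]

[tutudɤron]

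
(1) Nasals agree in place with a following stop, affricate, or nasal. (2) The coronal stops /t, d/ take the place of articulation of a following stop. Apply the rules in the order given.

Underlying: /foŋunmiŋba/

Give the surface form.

[foŋummimba]

Rule 1: /n/ before /m/ (labial) → [m]
Rule 1: /ŋ/ before /b/ (labial) → [m]
After rule 1: foŋummimba
Rule 2: no segment meets the rule's conditions; no change.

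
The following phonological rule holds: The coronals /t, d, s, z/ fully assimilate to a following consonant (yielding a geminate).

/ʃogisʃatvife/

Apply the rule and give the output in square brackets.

[ʃogiʃʃavvife]

/s/ before /ʃ/ → [ʃ] (total assimilation)
/t/ before /v/ → [v] (total assimilation)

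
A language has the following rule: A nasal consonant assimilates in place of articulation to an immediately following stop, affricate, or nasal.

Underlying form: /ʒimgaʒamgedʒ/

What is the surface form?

/m/ before /g/ (velar) → [ŋ]
/m/ before /g/ (velar) → [ŋ]

[ʒiŋgaʒaŋgedʒ]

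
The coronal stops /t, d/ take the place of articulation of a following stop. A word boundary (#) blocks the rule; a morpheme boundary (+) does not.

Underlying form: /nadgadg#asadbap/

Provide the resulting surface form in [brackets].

[naggagg#asabbap]

/d/ before /g/ (velar) → [g]
/d/ before /g/ (velar) → [g]
/d/ before /b/ (labial) → [b]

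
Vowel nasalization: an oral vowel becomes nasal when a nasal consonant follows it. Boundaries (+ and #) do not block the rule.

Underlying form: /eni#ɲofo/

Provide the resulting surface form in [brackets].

[ẽnĩ#ɲofo]

/e/ before nasal /n/ → [ẽ]
/i/ before nasal /ɲ/ → [ĩ]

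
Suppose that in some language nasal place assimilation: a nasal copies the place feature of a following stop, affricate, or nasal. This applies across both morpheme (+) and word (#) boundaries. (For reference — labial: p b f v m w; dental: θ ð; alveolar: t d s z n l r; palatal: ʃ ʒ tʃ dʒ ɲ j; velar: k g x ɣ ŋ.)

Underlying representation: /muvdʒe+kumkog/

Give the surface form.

[muvdʒe+kuŋkog]

/m/ before /k/ (velar) → [ŋ]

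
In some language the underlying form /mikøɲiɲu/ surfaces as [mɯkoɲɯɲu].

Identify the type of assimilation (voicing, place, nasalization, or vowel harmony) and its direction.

/i/→[ɯ] /ø/→[o] /i/→[ɯ].
Vowels agree with the last vowel, so the harmony is regressive.

vowel harmony, regressive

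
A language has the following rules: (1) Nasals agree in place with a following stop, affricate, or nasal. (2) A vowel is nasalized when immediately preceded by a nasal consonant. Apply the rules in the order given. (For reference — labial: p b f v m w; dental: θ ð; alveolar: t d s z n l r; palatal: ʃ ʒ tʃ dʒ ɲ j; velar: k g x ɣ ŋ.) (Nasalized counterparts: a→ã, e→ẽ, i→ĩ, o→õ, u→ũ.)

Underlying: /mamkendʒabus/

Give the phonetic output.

Rule 1: /m/ before /k/ (velar) → [ŋ]
Rule 1: /n/ before /dʒ/ (palatal) → [ɲ]
After rule 1: maŋkeɲdʒabus
Rule 2: /a/ after nasal /m/ → [ã]

[mãŋkeɲdʒabus]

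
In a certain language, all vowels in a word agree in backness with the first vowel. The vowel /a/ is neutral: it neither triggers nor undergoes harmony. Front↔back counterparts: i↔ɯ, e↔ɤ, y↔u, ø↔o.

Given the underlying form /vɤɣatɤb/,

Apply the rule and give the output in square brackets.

[vɤɣatɤb]

no segment meets the rule's conditions; no change.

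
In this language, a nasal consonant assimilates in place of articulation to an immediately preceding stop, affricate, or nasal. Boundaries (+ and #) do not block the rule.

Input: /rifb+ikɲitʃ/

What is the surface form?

[rifb+ikŋitʃ]

/ɲ/ after /k/ (velar) → [ŋ]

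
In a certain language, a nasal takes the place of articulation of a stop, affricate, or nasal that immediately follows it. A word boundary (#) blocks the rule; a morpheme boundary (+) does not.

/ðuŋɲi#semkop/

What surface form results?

/ŋ/ before /ɲ/ (palatal) → [ɲ]
/m/ before /k/ (velar) → [ŋ]

[ðuɲɲi#seŋkop]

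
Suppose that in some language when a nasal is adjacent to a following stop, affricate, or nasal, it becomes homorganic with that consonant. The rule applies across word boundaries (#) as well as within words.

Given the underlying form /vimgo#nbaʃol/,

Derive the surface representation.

/m/ before /g/ (velar) → [ŋ]
/n/ before /b/ (labial) → [m]

[viŋgo#mbaʃol]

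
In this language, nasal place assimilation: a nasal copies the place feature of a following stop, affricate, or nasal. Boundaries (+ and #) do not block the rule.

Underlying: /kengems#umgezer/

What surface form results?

[keŋgems#uŋgezer]

/n/ before /g/ (velar) → [ŋ]
/m/ before /g/ (velar) → [ŋ]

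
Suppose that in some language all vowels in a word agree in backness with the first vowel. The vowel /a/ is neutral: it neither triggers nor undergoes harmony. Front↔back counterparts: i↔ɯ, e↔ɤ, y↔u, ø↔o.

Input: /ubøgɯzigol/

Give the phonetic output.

/ø/ harmonizes with /u/ ([+back]) → [o]
/i/ harmonizes with /u/ ([+back]) → [ɯ]

[ubogɯzɯgol]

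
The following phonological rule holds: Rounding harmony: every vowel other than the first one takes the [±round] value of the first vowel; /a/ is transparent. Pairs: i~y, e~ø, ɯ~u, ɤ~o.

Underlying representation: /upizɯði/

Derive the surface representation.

/i/ harmonizes with /u/ ([+round]) → [y]
/ɯ/ harmonizes with /u/ ([+round]) → [u]
/i/ harmonizes with /u/ ([+round]) → [y]

[upyzuðy]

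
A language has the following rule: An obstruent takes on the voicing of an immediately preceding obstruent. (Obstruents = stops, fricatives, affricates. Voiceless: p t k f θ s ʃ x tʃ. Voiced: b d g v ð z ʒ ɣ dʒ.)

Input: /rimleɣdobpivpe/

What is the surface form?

/p/ after /b/ (voiced) → [b]
/p/ after /v/ (voiced) → [b]

[rimleɣdobbivbe]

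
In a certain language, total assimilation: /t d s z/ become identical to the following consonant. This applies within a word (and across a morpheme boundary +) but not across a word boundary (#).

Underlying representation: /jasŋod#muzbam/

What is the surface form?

[jaŋŋod#mubbam]

/s/ before /ŋ/ → [ŋ] (total assimilation)
/z/ before /b/ → [b] (total assimilation)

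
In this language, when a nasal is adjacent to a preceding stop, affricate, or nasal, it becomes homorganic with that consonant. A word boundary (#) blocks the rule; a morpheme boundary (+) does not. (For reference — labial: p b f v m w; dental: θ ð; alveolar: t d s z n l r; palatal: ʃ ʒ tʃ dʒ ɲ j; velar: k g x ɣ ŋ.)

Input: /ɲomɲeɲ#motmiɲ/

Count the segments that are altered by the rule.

2

/ɲ/ after /m/ (labial) → [m]
/m/ after /t/ (alveolar) → [n]
2 segments change.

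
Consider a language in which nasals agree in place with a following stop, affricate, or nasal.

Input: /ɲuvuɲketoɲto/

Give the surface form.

/ɲ/ before /k/ (velar) → [ŋ]
/ɲ/ before /t/ (alveolar) → [n]

[ɲuvuŋketonto]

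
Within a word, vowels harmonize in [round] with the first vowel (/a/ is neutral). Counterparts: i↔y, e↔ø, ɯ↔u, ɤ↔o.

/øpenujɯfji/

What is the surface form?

[øpønujufjy]

/e/ harmonizes with /ø/ ([+round]) → [ø]
/ɯ/ harmonizes with /ø/ ([+round]) → [u]
/i/ harmonizes with /ø/ ([+round]) → [y]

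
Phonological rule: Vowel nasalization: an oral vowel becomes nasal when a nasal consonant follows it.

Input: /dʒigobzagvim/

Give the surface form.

/i/ before nasal /m/ → [ĩ]

[dʒigobzagvĩm]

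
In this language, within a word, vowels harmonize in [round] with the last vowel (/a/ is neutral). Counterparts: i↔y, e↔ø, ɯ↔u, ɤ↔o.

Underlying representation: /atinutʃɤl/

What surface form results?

/u/ harmonizes with /ɤ/ ([-round]) → [ɯ]

[atinɯtʃɤl]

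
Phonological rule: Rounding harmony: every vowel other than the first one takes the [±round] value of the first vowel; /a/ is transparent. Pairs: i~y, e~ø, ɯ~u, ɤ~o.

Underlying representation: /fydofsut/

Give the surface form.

[fydofsut]

no segment meets the rule's conditions; no change.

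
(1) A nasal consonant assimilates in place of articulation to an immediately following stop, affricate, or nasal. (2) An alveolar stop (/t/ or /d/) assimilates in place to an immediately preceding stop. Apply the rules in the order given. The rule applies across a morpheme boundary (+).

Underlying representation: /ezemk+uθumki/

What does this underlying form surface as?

[ezeŋk+uθuŋki]

Rule 1: /m/ before /k/ (velar) → [ŋ]
Rule 1: /m/ before /k/ (velar) → [ŋ]
After rule 1: ezeŋk+uθuŋki
Rule 2: no segment meets the rule's conditions; no change.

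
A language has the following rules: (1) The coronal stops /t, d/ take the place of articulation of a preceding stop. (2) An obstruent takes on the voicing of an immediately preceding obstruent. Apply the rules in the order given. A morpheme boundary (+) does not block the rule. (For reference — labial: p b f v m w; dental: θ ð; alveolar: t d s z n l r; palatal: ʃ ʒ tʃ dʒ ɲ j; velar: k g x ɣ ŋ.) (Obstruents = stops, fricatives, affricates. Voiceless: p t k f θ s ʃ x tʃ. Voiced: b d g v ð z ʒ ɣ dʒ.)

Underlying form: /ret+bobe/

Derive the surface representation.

Rule 1: no segment meets the rule's conditions; no change.
After rule 1: ret+bobe
Rule 2: /b/ after /t/ (voiceless) → [p]

[ret+pobe]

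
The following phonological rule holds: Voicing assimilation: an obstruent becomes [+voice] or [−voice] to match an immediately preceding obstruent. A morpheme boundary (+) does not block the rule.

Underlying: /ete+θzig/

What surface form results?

/z/ after /θ/ (voiceless) → [s]

[ete+θsig]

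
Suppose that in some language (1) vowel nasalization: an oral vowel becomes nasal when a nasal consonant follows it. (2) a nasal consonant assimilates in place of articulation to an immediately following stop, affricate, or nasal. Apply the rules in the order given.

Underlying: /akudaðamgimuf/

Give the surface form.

[akudaðãŋgĩmuf]

Rule 1: /a/ before nasal /m/ → [ã]
Rule 1: /i/ before nasal /m/ → [ĩ]
After rule 1: akudaðãmgĩmuf
Rule 2: /m/ before /g/ (velar) → [ŋ]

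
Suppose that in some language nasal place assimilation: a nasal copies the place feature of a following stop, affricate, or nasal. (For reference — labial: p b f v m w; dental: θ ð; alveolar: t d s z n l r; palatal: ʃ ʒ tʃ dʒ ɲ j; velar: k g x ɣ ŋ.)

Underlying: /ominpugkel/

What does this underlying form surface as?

[omimpugkel]

/n/ before /p/ (labial) → [m]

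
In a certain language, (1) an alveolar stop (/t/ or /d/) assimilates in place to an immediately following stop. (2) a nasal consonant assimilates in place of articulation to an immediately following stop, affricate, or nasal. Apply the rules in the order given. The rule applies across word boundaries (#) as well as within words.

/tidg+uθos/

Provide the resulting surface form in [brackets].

[tigg+uθos]

Rule 1: /d/ before /g/ (velar) → [g]
After rule 1: tigg+uθos
Rule 2: no segment meets the rule's conditions; no change.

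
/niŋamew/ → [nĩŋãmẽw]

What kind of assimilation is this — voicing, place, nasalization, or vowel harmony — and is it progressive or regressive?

/i/→[ĩ] /a/→[ã] /e/→[ẽ].
Each target copies a feature from the preceding segment, so the direction is progressive.

nasalization, progressive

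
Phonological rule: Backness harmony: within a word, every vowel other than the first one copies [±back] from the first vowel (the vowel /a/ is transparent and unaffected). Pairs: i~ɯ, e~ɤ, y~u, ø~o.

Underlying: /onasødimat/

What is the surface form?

/ø/ harmonizes with /o/ ([+back]) → [o]
/i/ harmonizes with /o/ ([+back]) → [ɯ]

[onasodɯmat]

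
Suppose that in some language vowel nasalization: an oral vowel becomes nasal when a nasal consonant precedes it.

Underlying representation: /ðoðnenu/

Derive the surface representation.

/e/ after nasal /n/ → [ẽ]
/u/ after nasal /n/ → [ũ]

[ðoðnẽnũ]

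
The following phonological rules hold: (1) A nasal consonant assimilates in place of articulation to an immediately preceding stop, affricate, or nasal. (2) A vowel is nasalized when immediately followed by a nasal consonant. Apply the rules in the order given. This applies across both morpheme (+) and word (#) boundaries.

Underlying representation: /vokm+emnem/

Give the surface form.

[vokŋ+ẽmmẽm]

Rule 1: /m/ after /k/ (velar) → [ŋ]
Rule 1: /n/ after /m/ (labial) → [m]
After rule 1: vokŋ+emmem
Rule 2: /e/ before nasal /m/ → [ẽ]
Rule 2: /e/ before nasal /m/ → [ẽ]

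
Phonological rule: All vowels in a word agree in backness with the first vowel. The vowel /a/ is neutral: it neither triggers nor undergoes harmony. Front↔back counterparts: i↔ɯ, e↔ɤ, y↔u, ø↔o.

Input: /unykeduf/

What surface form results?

[unukɤduf]

/y/ harmonizes with /u/ ([+back]) → [u]
/e/ harmonizes with /u/ ([+back]) → [ɤ]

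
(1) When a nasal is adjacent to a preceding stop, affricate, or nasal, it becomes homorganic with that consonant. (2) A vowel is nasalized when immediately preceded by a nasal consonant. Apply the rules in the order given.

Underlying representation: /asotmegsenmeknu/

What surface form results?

Rule 1: /m/ after /t/ (alveolar) → [n]
Rule 1: /m/ after /n/ (alveolar) → [n]
Rule 1: /n/ after /k/ (velar) → [ŋ]
After rule 1: asotnegsennekŋu
Rule 2: /e/ after nasal /n/ → [ẽ]
Rule 2: /e/ after nasal /n/ → [ẽ]
Rule 2: /u/ after nasal /ŋ/ → [ũ]

[asotnẽgsennẽkŋũ]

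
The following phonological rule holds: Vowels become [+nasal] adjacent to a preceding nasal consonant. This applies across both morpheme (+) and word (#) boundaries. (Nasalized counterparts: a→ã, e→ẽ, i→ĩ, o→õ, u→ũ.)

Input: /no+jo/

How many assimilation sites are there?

/o/ after nasal /n/ → [õ]
1 segment changes.

1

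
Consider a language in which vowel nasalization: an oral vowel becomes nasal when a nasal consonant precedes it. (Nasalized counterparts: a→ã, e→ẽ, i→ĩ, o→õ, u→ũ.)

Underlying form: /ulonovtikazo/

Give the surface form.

[ulonõvtikazo]

/o/ after nasal /n/ → [õ]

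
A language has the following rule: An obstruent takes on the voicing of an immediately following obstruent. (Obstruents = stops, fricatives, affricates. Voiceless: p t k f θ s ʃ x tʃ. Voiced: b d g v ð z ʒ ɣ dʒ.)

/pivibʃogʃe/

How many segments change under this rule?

/b/ before /ʃ/ (voiceless) → [p]
/g/ before /ʃ/ (voiceless) → [k]
2 segments change.

2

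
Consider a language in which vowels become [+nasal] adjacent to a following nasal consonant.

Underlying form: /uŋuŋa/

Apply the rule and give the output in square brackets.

/u/ before nasal /ŋ/ → [ũ]
/u/ before nasal /ŋ/ → [ũ]

[ũŋũŋa]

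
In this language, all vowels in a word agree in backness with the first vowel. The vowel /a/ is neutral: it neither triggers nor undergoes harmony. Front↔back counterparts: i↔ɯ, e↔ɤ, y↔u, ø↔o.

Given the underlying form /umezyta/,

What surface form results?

/e/ harmonizes with /u/ ([+back]) → [ɤ]
/y/ harmonizes with /u/ ([+back]) → [u]

[umɤzuta]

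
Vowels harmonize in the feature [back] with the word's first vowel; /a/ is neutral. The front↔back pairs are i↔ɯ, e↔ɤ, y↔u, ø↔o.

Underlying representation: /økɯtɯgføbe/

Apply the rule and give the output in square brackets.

/ɯ/ harmonizes with /ø/ ([-back]) → [i]
/ɯ/ harmonizes with /ø/ ([-back]) → [i]

[økitigføbe]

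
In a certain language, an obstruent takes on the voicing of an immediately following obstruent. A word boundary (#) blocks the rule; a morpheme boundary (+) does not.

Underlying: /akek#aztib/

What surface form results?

/z/ before /t/ (voiceless) → [s]

[akek#astib]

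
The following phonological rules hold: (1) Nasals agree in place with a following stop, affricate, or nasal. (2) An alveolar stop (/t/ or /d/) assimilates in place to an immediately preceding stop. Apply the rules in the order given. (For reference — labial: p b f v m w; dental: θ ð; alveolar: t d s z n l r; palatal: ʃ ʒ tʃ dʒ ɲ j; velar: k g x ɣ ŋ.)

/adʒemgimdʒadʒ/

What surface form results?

Rule 1: /m/ before /g/ (velar) → [ŋ]
Rule 1: /m/ before /dʒ/ (palatal) → [ɲ]
After rule 1: adʒeŋgiɲdʒadʒ
Rule 2: no segment meets the rule's conditions; no change.

[adʒeŋgiɲdʒadʒ]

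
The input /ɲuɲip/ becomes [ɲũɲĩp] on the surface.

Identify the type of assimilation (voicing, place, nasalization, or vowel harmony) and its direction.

/u/→[ũ] /i/→[ĩ].
Each target copies a feature from the preceding segment, so the direction is progressive.

nasalization, progressive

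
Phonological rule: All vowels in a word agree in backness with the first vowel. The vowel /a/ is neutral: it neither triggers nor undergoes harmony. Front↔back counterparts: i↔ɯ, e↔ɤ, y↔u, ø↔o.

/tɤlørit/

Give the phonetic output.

/ø/ harmonizes with /ɤ/ ([+back]) → [o]
/i/ harmonizes with /ɤ/ ([+back]) → [ɯ]

[tɤlorɯt]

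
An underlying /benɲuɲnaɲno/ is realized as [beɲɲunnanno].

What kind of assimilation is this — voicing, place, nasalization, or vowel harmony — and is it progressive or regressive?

/n/→[ɲ] /ɲ/→[n] /ɲ/→[n].
Each target copies a feature from the following segment, so the direction is regressive.

place assimilation, regressive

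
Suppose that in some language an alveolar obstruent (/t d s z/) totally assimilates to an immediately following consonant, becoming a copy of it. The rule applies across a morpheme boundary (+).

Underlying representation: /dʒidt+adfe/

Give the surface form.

[dʒitt+affe]

/d/ before /t/ → [t] (total assimilation)
/d/ before /f/ → [f] (total assimilation)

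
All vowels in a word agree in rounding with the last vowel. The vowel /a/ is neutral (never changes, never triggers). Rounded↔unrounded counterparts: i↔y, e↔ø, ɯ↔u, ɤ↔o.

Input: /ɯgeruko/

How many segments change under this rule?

/ɯ/ harmonizes with /o/ ([+round]) → [u]
/e/ harmonizes with /o/ ([+round]) → [ø]
2 segments change.

2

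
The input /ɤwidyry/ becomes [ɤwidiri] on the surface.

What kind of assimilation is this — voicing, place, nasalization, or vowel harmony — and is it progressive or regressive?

vowel harmony, progressive

/y/→[i] /y/→[i].
Vowels agree with the first vowel, so the harmony is progressive.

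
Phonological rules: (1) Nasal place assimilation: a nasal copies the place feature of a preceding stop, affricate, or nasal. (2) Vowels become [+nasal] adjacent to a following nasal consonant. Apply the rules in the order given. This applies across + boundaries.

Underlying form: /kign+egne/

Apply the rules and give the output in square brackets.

Rule 1: /n/ after /g/ (velar) → [ŋ]
Rule 1: /n/ after /g/ (velar) → [ŋ]
After rule 1: kigŋ+egŋe
Rule 2: no segment meets the rule's conditions; no change.

[kigŋ+egŋe]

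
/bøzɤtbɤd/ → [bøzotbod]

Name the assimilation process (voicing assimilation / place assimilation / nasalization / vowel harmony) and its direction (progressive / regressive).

vowel harmony, progressive

/ɤ/→[o] /ɤ/→[o].
Vowels agree with the first vowel, so the harmony is progressive.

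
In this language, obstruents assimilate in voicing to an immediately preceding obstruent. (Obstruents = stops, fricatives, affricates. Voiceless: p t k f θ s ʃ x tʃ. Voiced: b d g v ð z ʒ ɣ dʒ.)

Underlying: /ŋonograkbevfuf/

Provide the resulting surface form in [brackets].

[ŋonograkpevvuf]

/b/ after /k/ (voiceless) → [p]
/f/ after /v/ (voiced) → [v]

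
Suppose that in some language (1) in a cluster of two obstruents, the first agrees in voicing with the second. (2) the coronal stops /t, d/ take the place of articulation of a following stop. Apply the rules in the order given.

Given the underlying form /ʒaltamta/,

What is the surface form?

Rule 1: no segment meets the rule's conditions; no change.
After rule 1: ʒaltamta
Rule 2: no segment meets the rule's conditions; no change.

[ʒaltamta]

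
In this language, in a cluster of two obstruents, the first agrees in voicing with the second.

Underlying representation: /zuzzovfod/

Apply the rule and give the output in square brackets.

/v/ before /f/ (voiceless) → [f]

[zuzzoffod]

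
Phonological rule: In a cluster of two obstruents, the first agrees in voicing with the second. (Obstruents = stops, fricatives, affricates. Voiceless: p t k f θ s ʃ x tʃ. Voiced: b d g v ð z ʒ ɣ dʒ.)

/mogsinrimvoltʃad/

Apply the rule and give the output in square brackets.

/g/ before /s/ (voiceless) → [k]

[moksinrimvoltʃad]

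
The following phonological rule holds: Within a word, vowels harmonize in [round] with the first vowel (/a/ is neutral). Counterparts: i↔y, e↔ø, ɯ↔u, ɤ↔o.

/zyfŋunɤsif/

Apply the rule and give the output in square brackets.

/ɤ/ harmonizes with /y/ ([+round]) → [o]
/i/ harmonizes with /y/ ([+round]) → [y]

[zyfŋunosyf]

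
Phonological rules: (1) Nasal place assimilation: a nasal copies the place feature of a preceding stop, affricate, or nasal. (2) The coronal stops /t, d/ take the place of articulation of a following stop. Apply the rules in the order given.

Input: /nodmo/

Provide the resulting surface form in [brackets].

[nodno]

Rule 1: /m/ after /d/ (alveolar) → [n]
After rule 1: nodno
Rule 2: no segment meets the rule's conditions; no change.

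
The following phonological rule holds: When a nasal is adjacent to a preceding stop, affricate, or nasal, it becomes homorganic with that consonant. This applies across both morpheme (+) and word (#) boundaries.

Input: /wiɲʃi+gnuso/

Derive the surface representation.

[wiɲʃi+gŋuso]

/n/ after /g/ (velar) → [ŋ]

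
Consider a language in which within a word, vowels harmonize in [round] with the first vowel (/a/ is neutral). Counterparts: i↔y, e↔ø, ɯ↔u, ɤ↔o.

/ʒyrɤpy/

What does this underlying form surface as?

[ʒyropy]

/ɤ/ harmonizes with /y/ ([+round]) → [o]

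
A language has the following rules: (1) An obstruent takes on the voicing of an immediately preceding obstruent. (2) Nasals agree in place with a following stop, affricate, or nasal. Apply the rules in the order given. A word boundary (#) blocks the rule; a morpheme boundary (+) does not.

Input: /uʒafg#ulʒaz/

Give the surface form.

Rule 1: /g/ after /f/ (voiceless) → [k]
After rule 1: uʒafk#ulʒaz
Rule 2: no segment meets the rule's conditions; no change.

[uʒafk#ulʒaz]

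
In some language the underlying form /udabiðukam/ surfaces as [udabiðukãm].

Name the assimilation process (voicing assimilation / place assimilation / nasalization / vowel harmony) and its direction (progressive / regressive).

nasalization, regressive

/a/→[ã].
Each target copies a feature from the following segment, so the direction is regressive.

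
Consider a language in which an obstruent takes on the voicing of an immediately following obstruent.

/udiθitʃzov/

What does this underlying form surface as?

[udiθidʒzov]

/tʃ/ before /z/ (voiced) → [dʒ]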